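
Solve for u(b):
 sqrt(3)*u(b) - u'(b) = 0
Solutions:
 u(b) = C1*exp(sqrt(3)*b)


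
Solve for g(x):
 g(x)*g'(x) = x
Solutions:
 g(x) = -sqrt(C1 + x^2)
 g(x) = sqrt(C1 + x^2)


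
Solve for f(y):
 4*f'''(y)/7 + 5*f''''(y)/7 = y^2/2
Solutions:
 f(y) = C1 + C2*y + C3*y^2 + C4*exp(-4*y/5) + 7*y^5/480 - 35*y^4/384 + 175*y^3/384


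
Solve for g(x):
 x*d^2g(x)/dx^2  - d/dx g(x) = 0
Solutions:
 g(x) = C1 + C2*x^2


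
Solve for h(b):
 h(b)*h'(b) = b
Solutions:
 h(b) = -sqrt(C1 + b^2)
 h(b) = sqrt(C1 + b^2)


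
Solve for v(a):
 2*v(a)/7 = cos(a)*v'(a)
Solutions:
 v(a) = C1*(sin(a) + 1)^(1/7)/(sin(a) - 1)^(1/7)


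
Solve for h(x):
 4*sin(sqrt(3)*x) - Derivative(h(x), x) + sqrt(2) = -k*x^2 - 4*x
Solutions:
 h(x) = C1 + k*x^3/3 + 2*x^2 + sqrt(2)*x - 4*sqrt(3)*cos(sqrt(3)*x)/3


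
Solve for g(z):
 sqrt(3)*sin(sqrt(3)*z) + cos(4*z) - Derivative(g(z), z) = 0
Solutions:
 g(z) = C1 + sin(4*z)/4 - cos(sqrt(3)*z)


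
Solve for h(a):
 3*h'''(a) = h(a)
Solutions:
 h(a) = C3*exp(3^(2/3)*a/3) + (C1*sin(3^(1/6)*a/2) + C2*cos(3^(1/6)*a/2))*exp(-3^(2/3)*a/6)


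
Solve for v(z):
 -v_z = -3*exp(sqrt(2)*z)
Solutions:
 v(z) = C1 + 3*sqrt(2)*exp(sqrt(2)*z)/2


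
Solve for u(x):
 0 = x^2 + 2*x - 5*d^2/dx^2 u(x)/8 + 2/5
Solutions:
 u(x) = C1 + C2*x + 2*x^4/15 + 8*x^3/15 + 8*x^2/25


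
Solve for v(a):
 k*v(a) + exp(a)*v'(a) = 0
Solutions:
 v(a) = C1*exp(k*exp(-a))


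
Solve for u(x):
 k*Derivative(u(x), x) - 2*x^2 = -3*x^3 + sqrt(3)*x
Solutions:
 u(x) = C1 - 3*x^4/(4*k) + 2*x^3/(3*k) + sqrt(3)*x^2/(2*k)


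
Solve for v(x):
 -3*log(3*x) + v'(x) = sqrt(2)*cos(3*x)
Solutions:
 v(x) = C1 + 3*x*log(x) - 3*x + 3*x*log(3) + sqrt(2)*sin(3*x)/3


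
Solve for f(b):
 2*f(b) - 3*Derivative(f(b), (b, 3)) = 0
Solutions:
 f(b) = C3*exp(2^(1/3)*3^(2/3)*b/3) + (C1*sin(2^(1/3)*3^(1/6)*b/2) + C2*cos(2^(1/3)*3^(1/6)*b/2))*exp(-2^(1/3)*3^(2/3)*b/6)


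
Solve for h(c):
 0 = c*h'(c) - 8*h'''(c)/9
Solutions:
 h(c) = C1 + Integral(C2*airyai(3^(2/3)*c/2) + C3*airybi(3^(2/3)*c/2), c)


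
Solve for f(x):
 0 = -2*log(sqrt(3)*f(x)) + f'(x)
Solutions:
 -Integral(1/(2*log(_y) + log(3)), (_y, f(x))) = C1 - x


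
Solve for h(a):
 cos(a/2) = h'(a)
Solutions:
 h(a) = C1 + 2*sin(a/2)


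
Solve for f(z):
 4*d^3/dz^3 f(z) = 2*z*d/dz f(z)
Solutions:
 f(z) = C1 + Integral(C2*airyai(2^(2/3)*z/2) + C3*airybi(2^(2/3)*z/2), z)


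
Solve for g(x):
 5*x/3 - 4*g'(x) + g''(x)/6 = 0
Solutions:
 g(x) = C1 + C2*exp(24*x) + 5*x^2/24 + 5*x/288


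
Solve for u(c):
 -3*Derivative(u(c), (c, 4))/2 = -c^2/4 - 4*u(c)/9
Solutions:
 u(c) = C1*exp(-2^(3/4)*3^(1/4)*c/3) + C2*exp(2^(3/4)*3^(1/4)*c/3) + C3*sin(2^(3/4)*3^(1/4)*c/3) + C4*cos(2^(3/4)*3^(1/4)*c/3) - 9*c^2/16


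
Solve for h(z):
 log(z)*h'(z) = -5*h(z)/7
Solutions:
 h(z) = C1*exp(-5*li(z)/7)


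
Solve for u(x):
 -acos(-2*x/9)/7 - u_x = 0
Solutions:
 u(x) = C1 - x*acos(-2*x/9)/7 - sqrt(81 - 4*x^2)/14


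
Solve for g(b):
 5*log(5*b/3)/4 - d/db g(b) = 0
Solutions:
 g(b) = C1 + 5*b*log(b)/4 - 5*b*log(3)/4 - 5*b/4 + 5*b*log(5)/4


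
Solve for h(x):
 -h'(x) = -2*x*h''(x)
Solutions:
 h(x) = C1 + C2*x^(3/2)


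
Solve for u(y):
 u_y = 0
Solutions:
 u(y) = C1


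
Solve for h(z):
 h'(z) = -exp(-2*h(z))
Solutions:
 h(z) = log(-sqrt(C1 - 2*z))
 h(z) = log(C1 - 2*z)/2


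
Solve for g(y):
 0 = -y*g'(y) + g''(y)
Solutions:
 g(y) = C1 + C2*erfi(sqrt(2)*y/2)


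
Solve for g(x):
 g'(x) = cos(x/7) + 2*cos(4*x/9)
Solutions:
 g(x) = C1 + 7*sin(x/7) + 9*sin(4*x/9)/2


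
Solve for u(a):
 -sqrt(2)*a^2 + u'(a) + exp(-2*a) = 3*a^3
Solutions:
 u(a) = C1 + 3*a^4/4 + sqrt(2)*a^3/3 + exp(-2*a)/2


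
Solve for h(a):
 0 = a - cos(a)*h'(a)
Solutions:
 h(a) = C1 + Integral(a/cos(a), a)


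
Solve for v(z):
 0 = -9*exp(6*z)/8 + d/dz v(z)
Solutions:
 v(z) = C1 + 3*exp(6*z)/16


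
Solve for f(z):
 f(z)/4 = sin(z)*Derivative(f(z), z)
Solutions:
 f(z) = C1*(cos(z) - 1)^(1/8)/(cos(z) + 1)^(1/8)


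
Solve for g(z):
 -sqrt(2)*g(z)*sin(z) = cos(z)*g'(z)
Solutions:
 g(z) = C1*cos(z)^(sqrt(2))


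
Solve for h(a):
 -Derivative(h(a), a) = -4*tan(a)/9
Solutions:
 h(a) = C1 - 4*log(cos(a))/9


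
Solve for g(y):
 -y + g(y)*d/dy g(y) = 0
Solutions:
 g(y) = -sqrt(C1 + y^2)
 g(y) = sqrt(C1 + y^2)


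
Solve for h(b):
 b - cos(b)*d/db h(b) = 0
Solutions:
 h(b) = C1 + Integral(b/cos(b), b)


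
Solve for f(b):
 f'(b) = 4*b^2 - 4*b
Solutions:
 f(b) = C1 + 4*b^3/3 - 2*b^2


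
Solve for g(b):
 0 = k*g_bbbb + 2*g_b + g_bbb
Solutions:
 g(b) = C1 + C2*exp(-b*((sqrt(((27 + k^(-2))^2 - 1/k^4)/k^2) + 27/k + k^(-3))^(1/3) + 1/k + 1/(k^2*(sqrt(((27 + k^(-2))^2 - 1/k^4)/k^2) + 27/k + k^(-3))^(1/3)))/3) + C3*exp(b*((sqrt(((27 + k^(-2))^2 - 1/k^4)/k^2) + 27/k + k^(-3))^(1/3) - sqrt(3)*I*(sqrt(((27 + k^(-2))^2 - 1/k^4)/k^2) + 27/k + k^(-3))^(1/3) - 2/k - 4/(k^2*(-1 + sqrt(3)*I)*(sqrt(((27 + k^(-2))^2 - 1/k^4)/k^2) + 27/k + k^(-3))^(1/3)))/6) + C4*exp(b*((sqrt(((27 + k^(-2))^2 - 1/k^4)/k^2) + 27/k + k^(-3))^(1/3) + sqrt(3)*I*(sqrt(((27 + k^(-2))^2 - 1/k^4)/k^2) + 27/k + k^(-3))^(1/3) - 2/k + 4/(k^2*(1 + sqrt(3)*I)*(sqrt(((27 + k^(-2))^2 - 1/k^4)/k^2) + 27/k + k^(-3))^(1/3)))/6)


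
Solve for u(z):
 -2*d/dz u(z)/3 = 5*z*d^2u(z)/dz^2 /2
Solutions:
 u(z) = C1 + C2*z^(11/15)


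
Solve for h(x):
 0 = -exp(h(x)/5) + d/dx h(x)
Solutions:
 h(x) = 5*log(-1/(C1 + x)) + 5*log(5)


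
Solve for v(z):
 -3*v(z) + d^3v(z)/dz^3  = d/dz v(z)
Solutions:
 v(z) = C1*exp(-z*(2*18^(1/3)/(sqrt(717) + 27)^(1/3) + 12^(1/3)*(sqrt(717) + 27)^(1/3))/12)*sin(2^(1/3)*3^(1/6)*z*(-2^(1/3)*3^(2/3)*(sqrt(717) + 27)^(1/3) + 6/(sqrt(717) + 27)^(1/3))/12) + C2*exp(-z*(2*18^(1/3)/(sqrt(717) + 27)^(1/3) + 12^(1/3)*(sqrt(717) + 27)^(1/3))/12)*cos(2^(1/3)*3^(1/6)*z*(-2^(1/3)*3^(2/3)*(sqrt(717) + 27)^(1/3) + 6/(sqrt(717) + 27)^(1/3))/12) + C3*exp(z*(2*18^(1/3)/(sqrt(717) + 27)^(1/3) + 12^(1/3)*(sqrt(717) + 27)^(1/3))/6)


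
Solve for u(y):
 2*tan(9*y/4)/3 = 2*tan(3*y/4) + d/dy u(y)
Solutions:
 u(y) = C1 + 8*log(cos(3*y/4))/3 - 8*log(cos(9*y/4))/27


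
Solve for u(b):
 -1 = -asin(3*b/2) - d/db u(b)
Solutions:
 u(b) = C1 - b*asin(3*b/2) + b - sqrt(4 - 9*b^2)/3


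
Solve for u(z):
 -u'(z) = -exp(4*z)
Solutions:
 u(z) = C1 + exp(4*z)/4


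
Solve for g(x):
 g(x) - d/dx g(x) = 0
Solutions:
 g(x) = C1*exp(x)


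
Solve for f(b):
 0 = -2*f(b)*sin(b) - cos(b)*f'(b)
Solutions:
 f(b) = C1*cos(b)^2


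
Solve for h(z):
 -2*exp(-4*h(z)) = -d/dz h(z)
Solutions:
 h(z) = log(-I*(C1 + 8*z)^(1/4))
 h(z) = log(I*(C1 + 8*z)^(1/4))
 h(z) = log(-(C1 + 8*z)^(1/4))
 h(z) = log(C1 + 8*z)/4


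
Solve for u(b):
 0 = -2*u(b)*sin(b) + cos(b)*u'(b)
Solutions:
 u(b) = C1/cos(b)^2


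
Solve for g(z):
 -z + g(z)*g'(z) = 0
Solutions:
 g(z) = -sqrt(C1 + z^2)
 g(z) = sqrt(C1 + z^2)


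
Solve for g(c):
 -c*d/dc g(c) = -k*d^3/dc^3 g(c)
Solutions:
 g(c) = C1 + Integral(C2*airyai(c*(1/k)^(1/3)) + C3*airybi(c*(1/k)^(1/3)), c)


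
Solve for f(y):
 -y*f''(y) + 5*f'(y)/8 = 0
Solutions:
 f(y) = C1 + C2*y^(13/8)


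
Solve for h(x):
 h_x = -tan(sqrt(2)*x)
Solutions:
 h(x) = C1 + sqrt(2)*log(cos(sqrt(2)*x))/2


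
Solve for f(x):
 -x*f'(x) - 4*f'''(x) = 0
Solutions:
 f(x) = C1 + Integral(C2*airyai(-2^(1/3)*x/2) + C3*airybi(-2^(1/3)*x/2), x)


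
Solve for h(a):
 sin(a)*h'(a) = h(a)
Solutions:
 h(a) = C1*sqrt(cos(a) - 1)/sqrt(cos(a) + 1)


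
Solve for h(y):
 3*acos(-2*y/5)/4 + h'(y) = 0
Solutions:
 h(y) = C1 - 3*y*acos(-2*y/5)/4 - 3*sqrt(25 - 4*y^2)/8


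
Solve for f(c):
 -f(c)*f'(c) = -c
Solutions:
 f(c) = -sqrt(C1 + c^2)
 f(c) = sqrt(C1 + c^2)


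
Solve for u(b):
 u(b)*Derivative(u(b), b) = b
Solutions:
 u(b) = -sqrt(C1 + b^2)
 u(b) = sqrt(C1 + b^2)


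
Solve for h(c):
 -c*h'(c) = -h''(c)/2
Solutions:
 h(c) = C1 + C2*erfi(c)


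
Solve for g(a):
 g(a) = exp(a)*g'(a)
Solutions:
 g(a) = C1*exp(-exp(-a))


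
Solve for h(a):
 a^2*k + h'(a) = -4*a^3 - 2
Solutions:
 h(a) = C1 - a^4 - a^3*k/3 - 2*a


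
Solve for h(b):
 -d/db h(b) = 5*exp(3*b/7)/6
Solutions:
 h(b) = C1 - 35*exp(3*b/7)/18


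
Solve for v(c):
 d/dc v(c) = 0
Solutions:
 v(c) = C1


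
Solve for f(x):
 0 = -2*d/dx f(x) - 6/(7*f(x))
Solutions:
 f(x) = -sqrt(C1 - 42*x)/7
 f(x) = sqrt(C1 - 42*x)/7


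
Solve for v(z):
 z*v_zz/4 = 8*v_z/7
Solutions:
 v(z) = C1 + C2*z^(39/7)


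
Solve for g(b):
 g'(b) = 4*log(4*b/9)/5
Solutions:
 g(b) = C1 + 4*b*log(b)/5 - 8*b*log(3)/5 - 4*b/5 + 8*b*log(2)/5


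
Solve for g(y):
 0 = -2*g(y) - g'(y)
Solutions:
 g(y) = C1*exp(-2*y)


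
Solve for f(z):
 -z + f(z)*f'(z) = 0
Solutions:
 f(z) = -sqrt(C1 + z^2)
 f(z) = sqrt(C1 + z^2)


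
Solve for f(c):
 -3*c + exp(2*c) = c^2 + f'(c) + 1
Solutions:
 f(c) = C1 - c^3/3 - 3*c^2/2 - c + exp(2*c)/2


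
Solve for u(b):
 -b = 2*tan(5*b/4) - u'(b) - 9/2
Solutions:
 u(b) = C1 + b^2/2 - 9*b/2 - 8*log(cos(5*b/4))/5


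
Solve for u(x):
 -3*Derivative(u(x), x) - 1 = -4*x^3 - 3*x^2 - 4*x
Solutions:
 u(x) = C1 + x^4/3 + x^3/3 + 2*x^2/3 - x/3


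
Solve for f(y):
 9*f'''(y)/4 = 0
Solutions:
 f(y) = C1 + C2*y + C3*y^2


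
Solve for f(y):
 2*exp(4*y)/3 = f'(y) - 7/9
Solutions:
 f(y) = C1 + 7*y/9 + exp(4*y)/6


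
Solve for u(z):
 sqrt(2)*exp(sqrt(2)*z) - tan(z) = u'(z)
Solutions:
 u(z) = C1 + exp(sqrt(2)*z) + log(cos(z))


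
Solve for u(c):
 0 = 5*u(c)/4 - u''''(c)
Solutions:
 u(c) = C1*exp(-sqrt(2)*5^(1/4)*c/2) + C2*exp(sqrt(2)*5^(1/4)*c/2) + C3*sin(sqrt(2)*5^(1/4)*c/2) + C4*cos(sqrt(2)*5^(1/4)*c/2)


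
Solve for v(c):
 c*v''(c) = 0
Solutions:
 v(c) = C1 + C2*c


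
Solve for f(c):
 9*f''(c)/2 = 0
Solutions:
 f(c) = C1 + C2*c


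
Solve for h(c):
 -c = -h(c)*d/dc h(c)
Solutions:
 h(c) = -sqrt(C1 + c^2)
 h(c) = sqrt(C1 + c^2)


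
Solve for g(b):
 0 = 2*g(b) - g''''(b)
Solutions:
 g(b) = C1*exp(-2^(1/4)*b) + C2*exp(2^(1/4)*b) + C3*sin(2^(1/4)*b) + C4*cos(2^(1/4)*b)


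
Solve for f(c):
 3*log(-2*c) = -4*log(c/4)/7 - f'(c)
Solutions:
 f(c) = C1 - 25*c*log(c)/7 + c*(-13*log(2)/7 + 25/7 - 3*I*pi)


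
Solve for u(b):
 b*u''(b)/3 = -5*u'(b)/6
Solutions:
 u(b) = C1 + C2/b^(3/2)


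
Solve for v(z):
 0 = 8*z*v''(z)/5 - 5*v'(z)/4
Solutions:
 v(z) = C1 + C2*z^(57/32)


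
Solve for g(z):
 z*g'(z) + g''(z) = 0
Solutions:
 g(z) = C1 + C2*erf(sqrt(2)*z/2)


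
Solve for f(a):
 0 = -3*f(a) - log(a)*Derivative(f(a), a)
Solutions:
 f(a) = C1*exp(-3*li(a))


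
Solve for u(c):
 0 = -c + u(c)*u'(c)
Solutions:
 u(c) = -sqrt(C1 + c^2)
 u(c) = sqrt(C1 + c^2)


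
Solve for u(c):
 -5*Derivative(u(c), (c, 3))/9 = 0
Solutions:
 u(c) = C1 + C2*c + C3*c^2


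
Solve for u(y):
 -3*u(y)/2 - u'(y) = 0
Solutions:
 u(y) = C1*exp(-3*y/2)


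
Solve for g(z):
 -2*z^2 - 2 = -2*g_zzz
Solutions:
 g(z) = C1 + C2*z + C3*z^2 + z^5/60 + z^3/6


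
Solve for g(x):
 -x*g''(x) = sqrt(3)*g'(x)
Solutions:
 g(x) = C1 + C2*x^(1 - sqrt(3))


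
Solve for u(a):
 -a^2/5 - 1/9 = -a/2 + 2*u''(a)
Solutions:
 u(a) = C1 + C2*a - a^4/120 + a^3/24 - a^2/36


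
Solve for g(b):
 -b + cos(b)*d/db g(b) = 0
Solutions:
 g(b) = C1 + Integral(b/cos(b), b)


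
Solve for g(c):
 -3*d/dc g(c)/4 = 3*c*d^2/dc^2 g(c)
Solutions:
 g(c) = C1 + C2*c^(3/4)


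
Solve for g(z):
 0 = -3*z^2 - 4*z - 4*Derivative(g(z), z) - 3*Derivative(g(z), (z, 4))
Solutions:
 g(z) = C1 + C4*exp(-6^(2/3)*z/3) - z^3/4 - z^2/2 + (C2*sin(2^(2/3)*3^(1/6)*z/2) + C3*cos(2^(2/3)*3^(1/6)*z/2))*exp(6^(2/3)*z/6)


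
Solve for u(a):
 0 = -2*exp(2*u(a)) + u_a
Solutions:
 u(a) = log(-sqrt(-1/(C1 + 2*a))) - log(2)/2
 u(a) = log(-1/(C1 + 2*a))/2 - log(2)/2


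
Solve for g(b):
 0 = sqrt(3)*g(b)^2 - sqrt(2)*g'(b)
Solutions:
 g(b) = -2/(C1 + sqrt(6)*b)


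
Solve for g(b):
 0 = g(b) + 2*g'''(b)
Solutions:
 g(b) = C3*exp(-2^(2/3)*b/2) + (C1*sin(2^(2/3)*sqrt(3)*b/4) + C2*cos(2^(2/3)*sqrt(3)*b/4))*exp(2^(2/3)*b/4)


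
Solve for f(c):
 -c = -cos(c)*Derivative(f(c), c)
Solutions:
 f(c) = C1 + Integral(c/cos(c), c)


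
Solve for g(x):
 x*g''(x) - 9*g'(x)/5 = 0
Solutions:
 g(x) = C1 + C2*x^(14/5)


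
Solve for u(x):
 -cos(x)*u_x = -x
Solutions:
 u(x) = C1 + Integral(x/cos(x), x)


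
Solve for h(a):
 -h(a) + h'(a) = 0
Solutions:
 h(a) = C1*exp(a)


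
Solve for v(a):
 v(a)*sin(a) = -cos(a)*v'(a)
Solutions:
 v(a) = C1*cos(a)


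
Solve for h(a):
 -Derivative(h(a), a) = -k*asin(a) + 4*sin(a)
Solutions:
 h(a) = C1 + k*(a*asin(a) + sqrt(1 - a^2)) + 4*cos(a)


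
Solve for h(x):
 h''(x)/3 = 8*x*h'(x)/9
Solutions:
 h(x) = C1 + C2*erfi(2*sqrt(3)*x/3)


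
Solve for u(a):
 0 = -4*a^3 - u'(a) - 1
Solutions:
 u(a) = C1 - a^4 - a


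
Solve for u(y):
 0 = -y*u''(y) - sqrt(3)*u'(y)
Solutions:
 u(y) = C1 + C2*y^(1 - sqrt(3))


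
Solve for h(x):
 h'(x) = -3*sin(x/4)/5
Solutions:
 h(x) = C1 + 12*cos(x/4)/5


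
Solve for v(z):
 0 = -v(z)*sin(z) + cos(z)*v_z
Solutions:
 v(z) = C1/cos(z)


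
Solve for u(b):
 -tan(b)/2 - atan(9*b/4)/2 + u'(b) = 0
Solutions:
 u(b) = C1 + b*atan(9*b/4)/2 - log(81*b^2 + 16)/9 - log(cos(b))/2


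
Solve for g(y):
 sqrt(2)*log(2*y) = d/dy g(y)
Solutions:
 g(y) = C1 + sqrt(2)*y*log(y) - sqrt(2)*y + sqrt(2)*y*log(2)


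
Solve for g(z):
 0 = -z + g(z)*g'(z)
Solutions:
 g(z) = -sqrt(C1 + z^2)
 g(z) = sqrt(C1 + z^2)


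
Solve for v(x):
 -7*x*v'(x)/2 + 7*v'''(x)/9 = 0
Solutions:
 v(x) = C1 + Integral(C2*airyai(6^(2/3)*x/2) + C3*airybi(6^(2/3)*x/2), x)


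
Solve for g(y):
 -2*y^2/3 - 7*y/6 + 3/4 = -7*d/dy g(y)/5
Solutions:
 g(y) = C1 + 10*y^3/63 + 5*y^2/12 - 15*y/28


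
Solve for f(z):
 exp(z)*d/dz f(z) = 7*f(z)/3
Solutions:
 f(z) = C1*exp(-7*exp(-z)/3)


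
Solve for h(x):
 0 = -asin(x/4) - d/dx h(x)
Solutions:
 h(x) = C1 - x*asin(x/4) - sqrt(16 - x^2)


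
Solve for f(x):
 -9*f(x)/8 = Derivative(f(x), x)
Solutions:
 f(x) = C1*exp(-9*x/8)


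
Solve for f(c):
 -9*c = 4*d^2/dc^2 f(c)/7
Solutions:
 f(c) = C1 + C2*c - 21*c^3/8


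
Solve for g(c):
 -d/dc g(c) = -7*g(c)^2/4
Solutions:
 g(c) = -4/(C1 + 7*c)


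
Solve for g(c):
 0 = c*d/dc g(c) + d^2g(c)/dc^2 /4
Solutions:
 g(c) = C1 + C2*erf(sqrt(2)*c)


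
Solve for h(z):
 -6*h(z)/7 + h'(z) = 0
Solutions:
 h(z) = C1*exp(6*z/7)


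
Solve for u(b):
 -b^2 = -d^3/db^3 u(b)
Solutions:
 u(b) = C1 + C2*b + C3*b^2 + b^5/60


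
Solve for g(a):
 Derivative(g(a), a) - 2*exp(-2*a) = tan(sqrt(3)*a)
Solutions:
 g(a) = C1 + sqrt(3)*log(tan(sqrt(3)*a)^2 + 1)/6 - exp(-2*a)


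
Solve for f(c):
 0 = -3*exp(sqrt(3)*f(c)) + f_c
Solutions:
 f(c) = sqrt(3)*(2*log(-1/(C1 + 3*c)) - log(3))/6


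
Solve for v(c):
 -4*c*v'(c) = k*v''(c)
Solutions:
 v(c) = C1 + C2*sqrt(k)*erf(sqrt(2)*c*sqrt(1/k))


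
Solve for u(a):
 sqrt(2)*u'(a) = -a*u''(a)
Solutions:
 u(a) = C1 + C2*a^(1 - sqrt(2))


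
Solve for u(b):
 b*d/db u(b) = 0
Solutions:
 u(b) = C1


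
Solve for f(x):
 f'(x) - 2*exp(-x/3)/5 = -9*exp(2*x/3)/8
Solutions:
 f(x) = C1 - 27*exp(2*x/3)/16 - 6*exp(-x/3)/5


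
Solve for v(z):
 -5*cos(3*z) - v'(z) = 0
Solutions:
 v(z) = C1 - 5*sin(3*z)/3


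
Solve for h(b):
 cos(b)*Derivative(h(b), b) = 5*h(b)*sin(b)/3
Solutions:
 h(b) = C1/cos(b)^(5/3)


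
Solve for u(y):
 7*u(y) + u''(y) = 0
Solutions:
 u(y) = C1*sin(sqrt(7)*y) + C2*cos(sqrt(7)*y)


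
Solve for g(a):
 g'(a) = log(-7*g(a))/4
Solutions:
 -4*Integral(1/(log(-_y) + log(7)), (_y, g(a))) = C1 - a


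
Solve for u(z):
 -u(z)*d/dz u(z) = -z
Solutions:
 u(z) = -sqrt(C1 + z^2)
 u(z) = sqrt(C1 + z^2)


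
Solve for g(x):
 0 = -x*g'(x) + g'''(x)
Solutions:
 g(x) = C1 + Integral(C2*airyai(x) + C3*airybi(x), x)


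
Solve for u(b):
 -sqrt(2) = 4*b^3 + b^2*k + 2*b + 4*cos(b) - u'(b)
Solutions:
 u(b) = C1 + b^4 + b^3*k/3 + b^2 + sqrt(2)*b + 4*sin(b)


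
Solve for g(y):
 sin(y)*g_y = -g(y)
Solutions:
 g(y) = C1*sqrt(cos(y) + 1)/sqrt(cos(y) - 1)


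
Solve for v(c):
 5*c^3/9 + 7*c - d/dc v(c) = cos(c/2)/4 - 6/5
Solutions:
 v(c) = C1 + 5*c^4/36 + 7*c^2/2 + 6*c/5 - sin(c/2)/2


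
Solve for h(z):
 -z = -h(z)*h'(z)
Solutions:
 h(z) = -sqrt(C1 + z^2)
 h(z) = sqrt(C1 + z^2)


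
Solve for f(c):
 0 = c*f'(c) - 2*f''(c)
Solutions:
 f(c) = C1 + C2*erfi(c/2)


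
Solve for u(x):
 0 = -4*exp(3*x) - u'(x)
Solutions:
 u(x) = C1 - 4*exp(3*x)/3


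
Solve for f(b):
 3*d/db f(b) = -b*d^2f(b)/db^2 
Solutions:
 f(b) = C1 + C2/b^2


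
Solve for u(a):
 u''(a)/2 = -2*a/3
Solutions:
 u(a) = C1 + C2*a - 2*a^3/9


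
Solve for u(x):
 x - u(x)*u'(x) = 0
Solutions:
 u(x) = -sqrt(C1 + x^2)
 u(x) = sqrt(C1 + x^2)


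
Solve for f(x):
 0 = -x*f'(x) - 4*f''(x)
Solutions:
 f(x) = C1 + C2*erf(sqrt(2)*x/4)


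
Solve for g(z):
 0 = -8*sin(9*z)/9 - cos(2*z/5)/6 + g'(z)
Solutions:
 g(z) = C1 + 5*sin(2*z/5)/12 - 8*cos(9*z)/81


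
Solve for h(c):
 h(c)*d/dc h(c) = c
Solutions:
 h(c) = -sqrt(C1 + c^2)
 h(c) = sqrt(C1 + c^2)


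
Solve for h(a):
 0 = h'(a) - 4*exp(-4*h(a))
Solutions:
 h(a) = log(-I*(C1 + 16*a)^(1/4))
 h(a) = log(I*(C1 + 16*a)^(1/4))
 h(a) = log(-(C1 + 16*a)^(1/4))
 h(a) = log(C1 + 16*a)/4


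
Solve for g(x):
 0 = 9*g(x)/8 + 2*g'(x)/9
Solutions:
 g(x) = C1*exp(-81*x/16)


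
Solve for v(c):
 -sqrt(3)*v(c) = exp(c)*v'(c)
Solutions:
 v(c) = C1*exp(sqrt(3)*exp(-c))


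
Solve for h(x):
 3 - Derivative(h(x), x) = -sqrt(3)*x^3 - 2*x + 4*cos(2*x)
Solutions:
 h(x) = C1 + sqrt(3)*x^4/4 + x^2 + 3*x - 2*sin(2*x)


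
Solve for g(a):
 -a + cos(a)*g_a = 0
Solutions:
 g(a) = C1 + Integral(a/cos(a), a)


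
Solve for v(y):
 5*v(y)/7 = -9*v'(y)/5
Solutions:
 v(y) = C1*exp(-25*y/63)


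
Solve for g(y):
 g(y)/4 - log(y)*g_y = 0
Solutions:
 g(y) = C1*exp(li(y)/4)


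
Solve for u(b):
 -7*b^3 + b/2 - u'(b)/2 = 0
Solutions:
 u(b) = C1 - 7*b^4/2 + b^2/2


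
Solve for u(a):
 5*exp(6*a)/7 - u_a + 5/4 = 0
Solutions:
 u(a) = C1 + 5*a/4 + 5*exp(6*a)/42


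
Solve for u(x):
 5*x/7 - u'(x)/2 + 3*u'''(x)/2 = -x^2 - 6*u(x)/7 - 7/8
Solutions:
 u(x) = C1*exp(7^(1/3)*x*(7/(sqrt(2867) + 54)^(1/3) + 7^(1/3)*(sqrt(2867) + 54)^(1/3))/42)*sin(sqrt(3)*7^(1/3)*x*(-7^(1/3)*(sqrt(2867) + 54)^(1/3) + 7/(sqrt(2867) + 54)^(1/3))/42) + C2*exp(7^(1/3)*x*(7/(sqrt(2867) + 54)^(1/3) + 7^(1/3)*(sqrt(2867) + 54)^(1/3))/42)*cos(sqrt(3)*7^(1/3)*x*(-7^(1/3)*(sqrt(2867) + 54)^(1/3) + 7/(sqrt(2867) + 54)^(1/3))/42) + C3*exp(-7^(1/3)*x*(7/(sqrt(2867) + 54)^(1/3) + 7^(1/3)*(sqrt(2867) + 54)^(1/3))/21) - 7*x^2/6 - 79*x/36 - 497/216


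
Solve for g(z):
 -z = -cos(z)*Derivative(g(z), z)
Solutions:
 g(z) = C1 + Integral(z/cos(z), z)


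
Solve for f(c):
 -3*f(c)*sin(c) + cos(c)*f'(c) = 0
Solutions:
 f(c) = C1/cos(c)^3


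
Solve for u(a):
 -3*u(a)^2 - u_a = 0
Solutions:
 u(a) = 1/(C1 + 3*a)


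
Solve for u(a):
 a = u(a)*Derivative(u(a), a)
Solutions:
 u(a) = -sqrt(C1 + a^2)
 u(a) = sqrt(C1 + a^2)


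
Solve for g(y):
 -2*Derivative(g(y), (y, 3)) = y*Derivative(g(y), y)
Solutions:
 g(y) = C1 + Integral(C2*airyai(-2^(2/3)*y/2) + C3*airybi(-2^(2/3)*y/2), y)


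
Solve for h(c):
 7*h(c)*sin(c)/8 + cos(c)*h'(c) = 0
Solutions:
 h(c) = C1*cos(c)^(7/8)


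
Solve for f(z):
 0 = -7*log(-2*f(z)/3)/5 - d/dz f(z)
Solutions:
 5*Integral(1/(log(-_y) - log(3) + log(2)), (_y, f(z)))/7 = C1 - z


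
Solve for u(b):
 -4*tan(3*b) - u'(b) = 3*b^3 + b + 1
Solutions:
 u(b) = C1 - 3*b^4/4 - b^2/2 - b + 4*log(cos(3*b))/3


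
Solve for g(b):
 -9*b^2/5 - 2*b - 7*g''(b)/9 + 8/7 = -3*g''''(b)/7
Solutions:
 g(b) = C1 + C2*b + C3*exp(-7*sqrt(3)*b/9) + C4*exp(7*sqrt(3)*b/9) - 27*b^4/140 - 3*b^3/7 - 927*b^2/1715


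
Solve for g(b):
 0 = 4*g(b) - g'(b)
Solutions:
 g(b) = C1*exp(4*b)


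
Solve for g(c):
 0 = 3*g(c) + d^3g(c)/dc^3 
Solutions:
 g(c) = C3*exp(-3^(1/3)*c) + (C1*sin(3^(5/6)*c/2) + C2*cos(3^(5/6)*c/2))*exp(3^(1/3)*c/2)


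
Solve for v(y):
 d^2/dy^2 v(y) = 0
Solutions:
 v(y) = C1 + C2*y


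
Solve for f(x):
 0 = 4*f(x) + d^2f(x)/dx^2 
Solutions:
 f(x) = C1*sin(2*x) + C2*cos(2*x)


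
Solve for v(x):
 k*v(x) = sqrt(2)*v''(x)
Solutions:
 v(x) = C1*exp(-2^(3/4)*sqrt(k)*x/2) + C2*exp(2^(3/4)*sqrt(k)*x/2)


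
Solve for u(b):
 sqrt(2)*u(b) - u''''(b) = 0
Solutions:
 u(b) = C1*exp(-2^(1/8)*b) + C2*exp(2^(1/8)*b) + C3*sin(2^(1/8)*b) + C4*cos(2^(1/8)*b)


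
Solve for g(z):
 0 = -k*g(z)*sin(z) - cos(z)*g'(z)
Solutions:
 g(z) = C1*exp(k*log(cos(z)))


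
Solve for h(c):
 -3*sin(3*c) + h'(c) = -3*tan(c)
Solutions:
 h(c) = C1 + 3*log(cos(c)) - cos(3*c)


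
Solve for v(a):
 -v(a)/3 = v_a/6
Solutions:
 v(a) = C1*exp(-2*a)


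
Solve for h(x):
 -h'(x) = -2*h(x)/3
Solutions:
 h(x) = C1*exp(2*x/3)


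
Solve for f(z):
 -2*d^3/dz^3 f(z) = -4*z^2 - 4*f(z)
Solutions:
 f(z) = C3*exp(2^(1/3)*z) - z^2 + (C1*sin(2^(1/3)*sqrt(3)*z/2) + C2*cos(2^(1/3)*sqrt(3)*z/2))*exp(-2^(1/3)*z/2)


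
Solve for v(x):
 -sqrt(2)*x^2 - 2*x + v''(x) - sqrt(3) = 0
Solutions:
 v(x) = C1 + C2*x + sqrt(2)*x^4/12 + x^3/3 + sqrt(3)*x^2/2


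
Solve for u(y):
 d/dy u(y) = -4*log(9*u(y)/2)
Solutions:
 -Integral(1/(-log(_y) - 2*log(3) + log(2)), (_y, u(y)))/4 = C1 - y


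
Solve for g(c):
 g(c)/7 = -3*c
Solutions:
 g(c) = -21*c


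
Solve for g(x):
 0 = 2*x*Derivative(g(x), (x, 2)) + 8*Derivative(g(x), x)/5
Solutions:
 g(x) = C1 + C2*x^(1/5)


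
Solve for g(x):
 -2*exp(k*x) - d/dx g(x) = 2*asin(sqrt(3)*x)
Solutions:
 g(x) = C1 - 2*x*asin(sqrt(3)*x) - 2*sqrt(3)*sqrt(1 - 3*x^2)/3 - 2*Piecewise((exp(k*x)/k, Ne(k, 0)), (x, True))


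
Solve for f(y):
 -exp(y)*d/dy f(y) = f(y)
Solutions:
 f(y) = C1*exp(exp(-y))


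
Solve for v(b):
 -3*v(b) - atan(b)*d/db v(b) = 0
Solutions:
 v(b) = C1*exp(-3*Integral(1/atan(b), b))


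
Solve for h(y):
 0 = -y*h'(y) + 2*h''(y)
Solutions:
 h(y) = C1 + C2*erfi(y/2)


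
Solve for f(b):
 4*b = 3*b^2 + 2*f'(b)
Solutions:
 f(b) = C1 - b^3/2 + b^2


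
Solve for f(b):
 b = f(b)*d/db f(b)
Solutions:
 f(b) = -sqrt(C1 + b^2)
 f(b) = sqrt(C1 + b^2)


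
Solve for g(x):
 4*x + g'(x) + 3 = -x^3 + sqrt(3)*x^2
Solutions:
 g(x) = C1 - x^4/4 + sqrt(3)*x^3/3 - 2*x^2 - 3*x


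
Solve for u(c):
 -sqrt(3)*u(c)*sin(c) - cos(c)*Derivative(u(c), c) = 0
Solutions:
 u(c) = C1*cos(c)^(sqrt(3))


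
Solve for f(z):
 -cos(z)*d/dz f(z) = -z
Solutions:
 f(z) = C1 + Integral(z/cos(z), z)


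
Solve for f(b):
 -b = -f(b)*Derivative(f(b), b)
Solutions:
 f(b) = -sqrt(C1 + b^2)
 f(b) = sqrt(C1 + b^2)


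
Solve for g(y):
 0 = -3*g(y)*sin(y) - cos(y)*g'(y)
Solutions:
 g(y) = C1*cos(y)^3


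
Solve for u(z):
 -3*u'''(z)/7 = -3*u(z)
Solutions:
 u(z) = C3*exp(7^(1/3)*z) + (C1*sin(sqrt(3)*7^(1/3)*z/2) + C2*cos(sqrt(3)*7^(1/3)*z/2))*exp(-7^(1/3)*z/2)


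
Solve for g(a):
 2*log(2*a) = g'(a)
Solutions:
 g(a) = C1 + 2*a*log(a) - 2*a + a*log(4)


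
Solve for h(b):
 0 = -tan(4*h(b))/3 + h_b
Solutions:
 h(b) = -asin(C1*exp(4*b/3))/4 + pi/4
 h(b) = asin(C1*exp(4*b/3))/4


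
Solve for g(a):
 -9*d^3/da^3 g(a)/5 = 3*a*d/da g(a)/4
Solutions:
 g(a) = C1 + Integral(C2*airyai(-90^(1/3)*a/6) + C3*airybi(-90^(1/3)*a/6), a)


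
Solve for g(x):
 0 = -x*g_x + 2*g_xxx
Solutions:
 g(x) = C1 + Integral(C2*airyai(2^(2/3)*x/2) + C3*airybi(2^(2/3)*x/2), x)


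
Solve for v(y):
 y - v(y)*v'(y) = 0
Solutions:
 v(y) = -sqrt(C1 + y^2)
 v(y) = sqrt(C1 + y^2)


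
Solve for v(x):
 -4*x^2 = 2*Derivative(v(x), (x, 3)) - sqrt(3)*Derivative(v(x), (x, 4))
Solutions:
 v(x) = C1 + C2*x + C3*x^2 + C4*exp(2*sqrt(3)*x/3) - x^5/30 - sqrt(3)*x^4/12 - x^3/2


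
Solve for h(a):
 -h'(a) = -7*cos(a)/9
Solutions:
 h(a) = C1 + 7*sin(a)/9


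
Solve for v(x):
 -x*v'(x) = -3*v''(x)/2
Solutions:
 v(x) = C1 + C2*erfi(sqrt(3)*x/3)


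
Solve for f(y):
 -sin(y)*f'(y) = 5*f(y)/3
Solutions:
 f(y) = C1*(cos(y) + 1)^(5/6)/(cos(y) - 1)^(5/6)


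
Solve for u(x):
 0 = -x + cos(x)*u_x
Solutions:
 u(x) = C1 + Integral(x/cos(x), x)


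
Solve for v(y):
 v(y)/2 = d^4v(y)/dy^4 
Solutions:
 v(y) = C1*exp(-2^(3/4)*y/2) + C2*exp(2^(3/4)*y/2) + C3*sin(2^(3/4)*y/2) + C4*cos(2^(3/4)*y/2)


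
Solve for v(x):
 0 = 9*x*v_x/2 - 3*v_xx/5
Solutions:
 v(x) = C1 + C2*erfi(sqrt(15)*x/2)


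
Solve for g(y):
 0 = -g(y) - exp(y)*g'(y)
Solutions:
 g(y) = C1*exp(exp(-y))


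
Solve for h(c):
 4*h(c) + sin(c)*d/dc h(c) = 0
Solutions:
 h(c) = C1*(cos(c)^2 + 2*cos(c) + 1)/(cos(c)^2 - 2*cos(c) + 1)


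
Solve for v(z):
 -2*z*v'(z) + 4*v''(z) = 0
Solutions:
 v(z) = C1 + C2*erfi(z/2)


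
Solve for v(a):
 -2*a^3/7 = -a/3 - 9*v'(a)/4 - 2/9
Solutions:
 v(a) = C1 + 2*a^4/63 - 2*a^2/27 - 8*a/81


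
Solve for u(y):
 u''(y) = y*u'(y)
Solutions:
 u(y) = C1 + C2*erfi(sqrt(2)*y/2)


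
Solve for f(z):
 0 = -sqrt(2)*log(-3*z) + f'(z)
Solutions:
 f(z) = C1 + sqrt(2)*z*log(-z) + sqrt(2)*z*(-1 + log(3))


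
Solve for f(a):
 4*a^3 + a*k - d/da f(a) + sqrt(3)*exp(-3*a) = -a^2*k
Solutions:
 f(a) = C1 + a^4 + a^3*k/3 + a^2*k/2 - sqrt(3)*exp(-3*a)/3


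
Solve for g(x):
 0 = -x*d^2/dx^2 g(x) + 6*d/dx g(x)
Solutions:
 g(x) = C1 + C2*x^7


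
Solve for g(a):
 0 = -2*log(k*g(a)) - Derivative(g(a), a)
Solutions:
 li(k*g(a))/k = C1 - 2*a


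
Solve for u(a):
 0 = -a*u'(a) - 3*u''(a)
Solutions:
 u(a) = C1 + C2*erf(sqrt(6)*a/6)


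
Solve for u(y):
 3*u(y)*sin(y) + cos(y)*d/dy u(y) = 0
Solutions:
 u(y) = C1*cos(y)^3


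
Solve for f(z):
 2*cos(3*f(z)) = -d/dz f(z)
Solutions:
 f(z) = -asin((C1 + exp(12*z))/(C1 - exp(12*z)))/3 + pi/3
 f(z) = asin((C1 + exp(12*z))/(C1 - exp(12*z)))/3


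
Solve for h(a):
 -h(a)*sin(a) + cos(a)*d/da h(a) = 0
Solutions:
 h(a) = C1/cos(a)


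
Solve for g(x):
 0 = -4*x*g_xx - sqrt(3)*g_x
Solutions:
 g(x) = C1 + C2*x^(1 - sqrt(3)/4)


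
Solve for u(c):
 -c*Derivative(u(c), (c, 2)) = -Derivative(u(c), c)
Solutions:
 u(c) = C1 + C2*c^2


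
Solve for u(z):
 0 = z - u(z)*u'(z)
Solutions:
 u(z) = -sqrt(C1 + z^2)
 u(z) = sqrt(C1 + z^2)


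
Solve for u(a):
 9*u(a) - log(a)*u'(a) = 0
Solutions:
 u(a) = C1*exp(9*li(a))


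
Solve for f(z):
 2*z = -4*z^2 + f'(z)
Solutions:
 f(z) = C1 + 4*z^3/3 + z^2


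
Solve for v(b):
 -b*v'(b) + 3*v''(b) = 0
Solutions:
 v(b) = C1 + C2*erfi(sqrt(6)*b/6)


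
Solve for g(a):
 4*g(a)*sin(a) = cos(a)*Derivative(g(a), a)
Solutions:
 g(a) = C1/cos(a)^4


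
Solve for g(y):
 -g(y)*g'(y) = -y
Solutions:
 g(y) = -sqrt(C1 + y^2)
 g(y) = sqrt(C1 + y^2)


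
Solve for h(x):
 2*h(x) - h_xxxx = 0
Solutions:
 h(x) = C1*exp(-2^(1/4)*x) + C2*exp(2^(1/4)*x) + C3*sin(2^(1/4)*x) + C4*cos(2^(1/4)*x)


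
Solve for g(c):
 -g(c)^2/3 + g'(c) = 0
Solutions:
 g(c) = -3/(C1 + c)


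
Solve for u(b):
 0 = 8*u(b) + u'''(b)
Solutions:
 u(b) = C3*exp(-2*b) + (C1*sin(sqrt(3)*b) + C2*cos(sqrt(3)*b))*exp(b)


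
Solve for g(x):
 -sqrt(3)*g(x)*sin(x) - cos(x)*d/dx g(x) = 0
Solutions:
 g(x) = C1*cos(x)^(sqrt(3))


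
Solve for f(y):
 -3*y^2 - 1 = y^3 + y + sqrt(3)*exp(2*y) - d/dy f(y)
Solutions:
 f(y) = C1 + y^4/4 + y^3 + y^2/2 + y + sqrt(3)*exp(2*y)/2


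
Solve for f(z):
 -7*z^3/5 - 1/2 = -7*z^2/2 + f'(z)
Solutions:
 f(z) = C1 - 7*z^4/20 + 7*z^3/6 - z/2


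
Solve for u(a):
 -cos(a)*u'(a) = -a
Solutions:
 u(a) = C1 + Integral(a/cos(a), a)


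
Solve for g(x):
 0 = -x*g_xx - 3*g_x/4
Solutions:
 g(x) = C1 + C2*x^(1/4)


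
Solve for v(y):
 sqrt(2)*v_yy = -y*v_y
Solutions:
 v(y) = C1 + C2*erf(2^(1/4)*y/2)


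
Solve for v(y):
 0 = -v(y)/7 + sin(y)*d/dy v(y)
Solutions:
 v(y) = C1*(cos(y) - 1)^(1/14)/(cos(y) + 1)^(1/14)


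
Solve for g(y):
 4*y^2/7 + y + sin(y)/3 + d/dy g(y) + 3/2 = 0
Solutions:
 g(y) = C1 - 4*y^3/21 - y^2/2 - 3*y/2 + cos(y)/3


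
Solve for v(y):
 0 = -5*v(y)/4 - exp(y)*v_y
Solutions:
 v(y) = C1*exp(5*exp(-y)/4)


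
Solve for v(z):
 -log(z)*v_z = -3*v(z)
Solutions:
 v(z) = C1*exp(3*li(z))


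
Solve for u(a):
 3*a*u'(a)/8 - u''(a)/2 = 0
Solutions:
 u(a) = C1 + C2*erfi(sqrt(6)*a/4)


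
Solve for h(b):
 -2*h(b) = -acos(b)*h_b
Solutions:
 h(b) = C1*exp(2*Integral(1/acos(b), b))


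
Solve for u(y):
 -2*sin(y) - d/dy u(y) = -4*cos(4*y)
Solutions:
 u(y) = C1 + sin(4*y) + 2*cos(y)


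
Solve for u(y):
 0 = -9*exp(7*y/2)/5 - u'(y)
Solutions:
 u(y) = C1 - 18*exp(7*y/2)/35


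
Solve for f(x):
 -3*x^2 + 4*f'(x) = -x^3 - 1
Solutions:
 f(x) = C1 - x^4/16 + x^3/4 - x/4


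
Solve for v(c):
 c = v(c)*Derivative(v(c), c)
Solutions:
 v(c) = -sqrt(C1 + c^2)
 v(c) = sqrt(C1 + c^2)


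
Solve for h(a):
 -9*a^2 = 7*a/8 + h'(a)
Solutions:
 h(a) = C1 - 3*a^3 - 7*a^2/16


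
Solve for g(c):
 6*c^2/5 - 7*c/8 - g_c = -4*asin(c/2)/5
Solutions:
 g(c) = C1 + 2*c^3/5 - 7*c^2/16 + 4*c*asin(c/2)/5 + 4*sqrt(4 - c^2)/5


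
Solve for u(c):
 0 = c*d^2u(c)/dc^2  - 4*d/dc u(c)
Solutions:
 u(c) = C1 + C2*c^5


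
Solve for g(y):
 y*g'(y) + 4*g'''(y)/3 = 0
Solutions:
 g(y) = C1 + Integral(C2*airyai(-6^(1/3)*y/2) + C3*airybi(-6^(1/3)*y/2), y)


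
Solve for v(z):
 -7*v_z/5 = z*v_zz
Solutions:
 v(z) = C1 + C2/z^(2/5)


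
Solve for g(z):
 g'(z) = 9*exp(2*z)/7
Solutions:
 g(z) = C1 + 9*exp(2*z)/14


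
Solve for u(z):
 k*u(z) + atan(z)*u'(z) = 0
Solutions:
 u(z) = C1*exp(-k*Integral(1/atan(z), z))


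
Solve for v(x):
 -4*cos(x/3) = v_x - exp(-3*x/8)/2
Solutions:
 v(x) = C1 - 12*sin(x/3) - 4*exp(-3*x/8)/3


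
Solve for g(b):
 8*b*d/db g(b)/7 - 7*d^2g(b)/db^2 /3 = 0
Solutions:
 g(b) = C1 + C2*erfi(2*sqrt(3)*b/7)


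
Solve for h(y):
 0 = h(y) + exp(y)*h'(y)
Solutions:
 h(y) = C1*exp(exp(-y))


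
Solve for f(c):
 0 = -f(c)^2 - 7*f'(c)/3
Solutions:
 f(c) = 7/(C1 + 3*c)


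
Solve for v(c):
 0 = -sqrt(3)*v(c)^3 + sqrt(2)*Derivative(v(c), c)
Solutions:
 v(c) = -sqrt(-1/(C1 + sqrt(6)*c))
 v(c) = sqrt(-1/(C1 + sqrt(6)*c))


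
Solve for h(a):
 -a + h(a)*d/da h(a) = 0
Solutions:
 h(a) = -sqrt(C1 + a^2)
 h(a) = sqrt(C1 + a^2)


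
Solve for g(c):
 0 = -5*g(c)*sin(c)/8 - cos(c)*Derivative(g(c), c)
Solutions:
 g(c) = C1*cos(c)^(5/8)


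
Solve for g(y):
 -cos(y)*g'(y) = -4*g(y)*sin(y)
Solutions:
 g(y) = C1/cos(y)^4


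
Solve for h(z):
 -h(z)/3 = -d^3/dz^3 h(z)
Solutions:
 h(z) = C3*exp(3^(2/3)*z/3) + (C1*sin(3^(1/6)*z/2) + C2*cos(3^(1/6)*z/2))*exp(-3^(2/3)*z/6)


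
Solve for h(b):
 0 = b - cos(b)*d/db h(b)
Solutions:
 h(b) = C1 + Integral(b/cos(b), b)


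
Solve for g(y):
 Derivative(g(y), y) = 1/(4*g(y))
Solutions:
 g(y) = -sqrt(C1 + 2*y)/2
 g(y) = sqrt(C1 + 2*y)/2


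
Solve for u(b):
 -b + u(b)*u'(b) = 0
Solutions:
 u(b) = -sqrt(C1 + b^2)
 u(b) = sqrt(C1 + b^2)


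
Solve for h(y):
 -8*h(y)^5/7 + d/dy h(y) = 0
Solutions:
 h(y) = -7^(1/4)*(-1/(C1 + 32*y))^(1/4)
 h(y) = 7^(1/4)*(-1/(C1 + 32*y))^(1/4)
 h(y) = -7^(1/4)*I*(-1/(C1 + 32*y))^(1/4)
 h(y) = 7^(1/4)*I*(-1/(C1 + 32*y))^(1/4)


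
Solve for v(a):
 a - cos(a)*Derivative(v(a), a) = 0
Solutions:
 v(a) = C1 + Integral(a/cos(a), a)


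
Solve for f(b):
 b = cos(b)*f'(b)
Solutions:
 f(b) = C1 + Integral(b/cos(b), b)


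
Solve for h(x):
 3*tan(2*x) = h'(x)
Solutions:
 h(x) = C1 - 3*log(cos(2*x))/2


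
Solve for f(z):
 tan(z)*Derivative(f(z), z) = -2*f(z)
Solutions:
 f(z) = C1/sin(z)^2


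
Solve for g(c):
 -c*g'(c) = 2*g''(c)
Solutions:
 g(c) = C1 + C2*erf(c/2)


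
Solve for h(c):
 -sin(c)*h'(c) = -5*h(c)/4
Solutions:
 h(c) = C1*(cos(c) - 1)^(5/8)/(cos(c) + 1)^(5/8)


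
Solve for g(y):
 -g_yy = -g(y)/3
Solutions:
 g(y) = C1*exp(-sqrt(3)*y/3) + C2*exp(sqrt(3)*y/3)


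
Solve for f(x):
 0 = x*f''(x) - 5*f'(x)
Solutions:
 f(x) = C1 + C2*x^6


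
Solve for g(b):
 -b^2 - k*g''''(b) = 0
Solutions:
 g(b) = C1 + C2*b + C3*b^2 + C4*b^3 - b^6/(360*k)


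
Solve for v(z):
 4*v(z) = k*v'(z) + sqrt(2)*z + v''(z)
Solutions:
 v(z) = C1*exp(z*(-k + sqrt(k^2 + 16))/2) + C2*exp(-z*(k + sqrt(k^2 + 16))/2) + sqrt(2)*k/16 + sqrt(2)*z/4


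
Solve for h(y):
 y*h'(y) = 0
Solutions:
 h(y) = C1


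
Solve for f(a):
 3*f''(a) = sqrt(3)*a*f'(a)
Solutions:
 f(a) = C1 + C2*erfi(sqrt(2)*3^(3/4)*a/6)


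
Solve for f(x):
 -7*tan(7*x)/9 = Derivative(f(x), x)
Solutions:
 f(x) = C1 + log(cos(7*x))/9


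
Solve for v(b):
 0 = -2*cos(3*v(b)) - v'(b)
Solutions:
 v(b) = -asin((C1 + exp(12*b))/(C1 - exp(12*b)))/3 + pi/3
 v(b) = asin((C1 + exp(12*b))/(C1 - exp(12*b)))/3


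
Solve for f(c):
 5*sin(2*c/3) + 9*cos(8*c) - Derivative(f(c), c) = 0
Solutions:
 f(c) = C1 + 9*sin(8*c)/8 - 15*cos(2*c/3)/2


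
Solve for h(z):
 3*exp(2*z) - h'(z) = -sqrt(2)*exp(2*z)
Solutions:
 h(z) = C1 + sqrt(2)*exp(2*z)/2 + 3*exp(2*z)/2


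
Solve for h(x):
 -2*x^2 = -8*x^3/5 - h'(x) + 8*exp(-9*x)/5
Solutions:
 h(x) = C1 - 2*x^4/5 + 2*x^3/3 - 8*exp(-9*x)/45


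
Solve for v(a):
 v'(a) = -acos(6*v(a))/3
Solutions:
 Integral(1/acos(6*_y), (_y, v(a))) = C1 - a/3


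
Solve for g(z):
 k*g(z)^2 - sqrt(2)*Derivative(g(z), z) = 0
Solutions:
 g(z) = -2/(C1 + sqrt(2)*k*z)


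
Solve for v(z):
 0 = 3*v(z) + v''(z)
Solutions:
 v(z) = C1*sin(sqrt(3)*z) + C2*cos(sqrt(3)*z)


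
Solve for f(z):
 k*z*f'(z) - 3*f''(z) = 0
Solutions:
 f(z) = Piecewise((-sqrt(6)*sqrt(pi)*C1*erf(sqrt(6)*z*sqrt(-k)/6)/(2*sqrt(-k)) - C2, (k > 0) | (k < 0)), (-C1*z - C2, True))


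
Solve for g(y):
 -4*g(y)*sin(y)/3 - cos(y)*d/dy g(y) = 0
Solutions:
 g(y) = C1*cos(y)^(4/3)


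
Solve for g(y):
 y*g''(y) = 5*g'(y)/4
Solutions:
 g(y) = C1 + C2*y^(9/4)


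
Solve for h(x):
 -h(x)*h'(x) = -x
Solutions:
 h(x) = -sqrt(C1 + x^2)
 h(x) = sqrt(C1 + x^2)


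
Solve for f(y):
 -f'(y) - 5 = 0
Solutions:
 f(y) = C1 - 5*y


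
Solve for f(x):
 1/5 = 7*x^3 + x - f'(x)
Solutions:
 f(x) = C1 + 7*x^4/4 + x^2/2 - x/5


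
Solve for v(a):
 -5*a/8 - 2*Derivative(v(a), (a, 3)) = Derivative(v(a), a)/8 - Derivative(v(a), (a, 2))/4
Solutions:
 v(a) = C1 - 5*a^2/2 - 10*a + (C2*sin(sqrt(15)*a/16) + C3*cos(sqrt(15)*a/16))*exp(a/16)


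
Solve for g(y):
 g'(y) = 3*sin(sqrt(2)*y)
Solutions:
 g(y) = C1 - 3*sqrt(2)*cos(sqrt(2)*y)/2


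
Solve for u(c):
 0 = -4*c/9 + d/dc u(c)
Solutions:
 u(c) = C1 + 2*c^2/9


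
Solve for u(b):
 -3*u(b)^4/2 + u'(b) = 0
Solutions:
 u(b) = 2^(1/3)*(-1/(C1 + 9*b))^(1/3)
 u(b) = 2^(1/3)*(-1/(C1 + 3*b))^(1/3)*(-3^(2/3) - 3*3^(1/6)*I)/6
 u(b) = 2^(1/3)*(-1/(C1 + 3*b))^(1/3)*(-3^(2/3) + 3*3^(1/6)*I)/6


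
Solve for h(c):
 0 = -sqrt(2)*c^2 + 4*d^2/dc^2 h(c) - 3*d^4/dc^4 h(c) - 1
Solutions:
 h(c) = C1 + C2*c + C3*exp(-2*sqrt(3)*c/3) + C4*exp(2*sqrt(3)*c/3) + sqrt(2)*c^4/48 + c^2*(2 + 3*sqrt(2))/16


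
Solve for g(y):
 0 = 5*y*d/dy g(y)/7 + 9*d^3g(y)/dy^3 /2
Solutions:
 g(y) = C1 + Integral(C2*airyai(-1470^(1/3)*y/21) + C3*airybi(-1470^(1/3)*y/21), y)


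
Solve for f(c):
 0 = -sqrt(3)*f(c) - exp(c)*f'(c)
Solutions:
 f(c) = C1*exp(sqrt(3)*exp(-c))


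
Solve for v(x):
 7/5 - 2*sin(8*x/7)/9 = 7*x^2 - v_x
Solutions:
 v(x) = C1 + 7*x^3/3 - 7*x/5 - 7*cos(8*x/7)/36


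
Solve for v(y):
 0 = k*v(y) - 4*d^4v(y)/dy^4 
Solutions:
 v(y) = C1*exp(-sqrt(2)*k^(1/4)*y/2) + C2*exp(sqrt(2)*k^(1/4)*y/2) + C3*exp(-sqrt(2)*I*k^(1/4)*y/2) + C4*exp(sqrt(2)*I*k^(1/4)*y/2)


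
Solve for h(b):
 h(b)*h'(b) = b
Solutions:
 h(b) = -sqrt(C1 + b^2)
 h(b) = sqrt(C1 + b^2)


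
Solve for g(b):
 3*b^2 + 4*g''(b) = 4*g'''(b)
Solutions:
 g(b) = C1 + C2*b + C3*exp(b) - b^4/16 - b^3/4 - 3*b^2/4


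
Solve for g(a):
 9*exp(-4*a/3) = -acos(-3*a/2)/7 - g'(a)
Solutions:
 g(a) = C1 - a*acos(-3*a/2)/7 - sqrt(4 - 9*a^2)/21 + 27*exp(-4*a/3)/4


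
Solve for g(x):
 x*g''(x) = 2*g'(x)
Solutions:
 g(x) = C1 + C2*x^3


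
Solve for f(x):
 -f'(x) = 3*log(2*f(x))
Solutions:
 Integral(1/(log(_y) + log(2)), (_y, f(x)))/3 = C1 - x


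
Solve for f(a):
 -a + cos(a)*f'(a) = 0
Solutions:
 f(a) = C1 + Integral(a/cos(a), a)


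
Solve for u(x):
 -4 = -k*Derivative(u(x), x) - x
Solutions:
 u(x) = C1 - x^2/(2*k) + 4*x/k


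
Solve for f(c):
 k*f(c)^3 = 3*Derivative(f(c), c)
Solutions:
 f(c) = -sqrt(6)*sqrt(-1/(C1 + c*k))/2
 f(c) = sqrt(6)*sqrt(-1/(C1 + c*k))/2


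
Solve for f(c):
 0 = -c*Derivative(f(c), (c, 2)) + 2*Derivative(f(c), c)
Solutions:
 f(c) = C1 + C2*c^3


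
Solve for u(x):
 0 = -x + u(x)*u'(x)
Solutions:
 u(x) = -sqrt(C1 + x^2)
 u(x) = sqrt(C1 + x^2)


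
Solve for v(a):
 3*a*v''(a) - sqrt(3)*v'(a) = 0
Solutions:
 v(a) = C1 + C2*a^(sqrt(3)/3 + 1)


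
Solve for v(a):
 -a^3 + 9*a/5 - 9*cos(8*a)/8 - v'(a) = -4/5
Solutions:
 v(a) = C1 - a^4/4 + 9*a^2/10 + 4*a/5 - 9*sin(8*a)/64


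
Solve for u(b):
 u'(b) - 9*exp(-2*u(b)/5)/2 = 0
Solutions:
 u(b) = 5*log(-sqrt(C1 + 9*b)) - 5*log(5)/2
 u(b) = 5*log(C1 + 9*b)/2 - 5*log(5)/2


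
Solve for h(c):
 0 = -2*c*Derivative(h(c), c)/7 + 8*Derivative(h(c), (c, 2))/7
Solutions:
 h(c) = C1 + C2*erfi(sqrt(2)*c/4)


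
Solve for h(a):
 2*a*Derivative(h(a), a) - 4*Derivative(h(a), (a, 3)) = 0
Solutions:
 h(a) = C1 + Integral(C2*airyai(2^(2/3)*a/2) + C3*airybi(2^(2/3)*a/2), a)


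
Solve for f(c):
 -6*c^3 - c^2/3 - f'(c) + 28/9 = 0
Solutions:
 f(c) = C1 - 3*c^4/2 - c^3/9 + 28*c/9


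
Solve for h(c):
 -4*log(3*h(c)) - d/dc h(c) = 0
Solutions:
 Integral(1/(log(_y) + log(3)), (_y, h(c)))/4 = C1 - c


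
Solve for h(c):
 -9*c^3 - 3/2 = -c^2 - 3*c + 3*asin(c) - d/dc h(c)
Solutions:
 h(c) = C1 + 9*c^4/4 - c^3/3 - 3*c^2/2 + 3*c*asin(c) + 3*c/2 + 3*sqrt(1 - c^2)


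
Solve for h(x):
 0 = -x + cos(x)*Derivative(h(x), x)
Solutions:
 h(x) = C1 + Integral(x/cos(x), x)


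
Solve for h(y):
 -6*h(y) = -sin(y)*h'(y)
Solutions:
 h(y) = C1*(cos(y)^3 - 3*cos(y)^2 + 3*cos(y) - 1)/(cos(y)^3 + 3*cos(y)^2 + 3*cos(y) + 1)


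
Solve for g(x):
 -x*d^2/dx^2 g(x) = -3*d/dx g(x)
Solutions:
 g(x) = C1 + C2*x^4


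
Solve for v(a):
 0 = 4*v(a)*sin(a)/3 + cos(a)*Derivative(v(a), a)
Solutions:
 v(a) = C1*cos(a)^(4/3)


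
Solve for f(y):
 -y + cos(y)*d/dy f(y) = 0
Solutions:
 f(y) = C1 + Integral(y/cos(y), y)


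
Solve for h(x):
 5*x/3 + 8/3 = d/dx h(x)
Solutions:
 h(x) = C1 + 5*x^2/6 + 8*x/3


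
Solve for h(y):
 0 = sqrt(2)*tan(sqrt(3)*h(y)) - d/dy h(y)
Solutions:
 h(y) = sqrt(3)*(pi - asin(C1*exp(sqrt(6)*y)))/3
 h(y) = sqrt(3)*asin(C1*exp(sqrt(6)*y))/3


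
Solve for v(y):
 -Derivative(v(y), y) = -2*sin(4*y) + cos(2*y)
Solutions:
 v(y) = C1 - sin(2*y)/2 - cos(4*y)/2


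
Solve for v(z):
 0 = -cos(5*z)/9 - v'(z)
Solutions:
 v(z) = C1 - sin(5*z)/45


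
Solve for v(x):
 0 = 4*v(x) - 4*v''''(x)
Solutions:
 v(x) = C1*exp(-x) + C2*exp(x) + C3*sin(x) + C4*cos(x)


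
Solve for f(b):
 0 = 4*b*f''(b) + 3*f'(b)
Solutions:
 f(b) = C1 + C2*b^(1/4)
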